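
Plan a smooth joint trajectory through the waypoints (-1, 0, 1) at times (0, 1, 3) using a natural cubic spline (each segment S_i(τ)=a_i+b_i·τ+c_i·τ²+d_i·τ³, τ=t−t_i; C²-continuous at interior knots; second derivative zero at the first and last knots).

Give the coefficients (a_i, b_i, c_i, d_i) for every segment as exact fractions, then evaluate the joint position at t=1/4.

  seg 0: a=-1 b=13/12 c=0 d=-1/12
  seg 1: a=0 b=5/6 c=-1/4 d=1/24
S(1/4) = -187/256

Δ: Δ0=1, Δ1=1/2
row 1: diag=6, rhs=-3; c'=1/3, d'=-1/2
back: M1=-1/2
M: M0=0, M1=-1/2, M2=0
seg 0: a=-1, c=M0/2=0, d=(M1−M0)/(6·1)=-1/12, b=Δ0−h0·(2M0+M1)/6=13/12
seg 1: a=0, c=M1/2=-1/4, d=(M2−M1)/(6·2)=1/24, b=Δ1−h1·(2M1+M2)/6=5/6
t_q=1/4 → seg 0, τ=1/4; S=-1+13/12·τ+0·τ²+-1/12·τ³=-187/256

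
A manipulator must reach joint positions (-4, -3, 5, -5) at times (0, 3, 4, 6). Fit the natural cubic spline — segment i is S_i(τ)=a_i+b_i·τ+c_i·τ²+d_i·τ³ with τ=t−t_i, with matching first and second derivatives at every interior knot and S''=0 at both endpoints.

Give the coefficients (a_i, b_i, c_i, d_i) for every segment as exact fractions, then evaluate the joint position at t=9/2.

Δ: Δ0=1/3, Δ1=8, Δ2=-5
row 1: diag=8, rhs=46; c'=1/8, d'=23/4
row 2: denom=6−1·1/8=47/8; d'=(-78−1·23/4)/(47/8)=-670/47
back: M2=-670/47
back: M1=23/4−1/8·-670/47=354/47
M: M0=0, M1=354/47, M2=-670/47, M3=0
seg 0: a=-4, c=M0/2=0, d=(M1−M0)/(6·3)=59/141, b=Δ0−h0·(2M0+M1)/6=-484/141
seg 1: a=-3, c=M1/2=177/47, d=(M2−M1)/(6·1)=-512/141, b=Δ1−h1·(2M1+M2)/6=1109/141
seg 2: a=5, c=M2/2=-335/47, d=(M3−M2)/(6·2)=335/282, b=Δ2−h2·(2M2+M3)/6=635/141
t_q=9/2 → seg 2, τ=1/2; S=5+635/141·τ+-335/47·τ²+335/282·τ³=4225/752

  seg 0: a=-4 b=-484/141 c=0 d=59/141
  seg 1: a=-3 b=1109/141 c=177/47 d=-512/141
  seg 2: a=5 b=635/141 c=-335/47 d=335/282
S(9/2) = 4225/752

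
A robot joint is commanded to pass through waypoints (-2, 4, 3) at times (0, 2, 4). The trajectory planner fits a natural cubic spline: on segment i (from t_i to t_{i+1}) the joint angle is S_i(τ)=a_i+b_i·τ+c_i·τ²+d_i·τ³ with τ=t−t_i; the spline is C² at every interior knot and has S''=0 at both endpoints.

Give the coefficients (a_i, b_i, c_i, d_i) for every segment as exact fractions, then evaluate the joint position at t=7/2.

  seg 0: a=-2 b=31/8 c=0 d=-7/32
  seg 1: a=4 b=5/4 c=-21/16 d=7/32
S(7/2) = 937/256

Δ: Δ0=3, Δ1=-1/2
row 1: diag=8, rhs=-21; c'=1/4, d'=-21/8
back: M1=-21/8
M: M0=0, M1=-21/8, M2=0
seg 0: a=-2, c=M0/2=0, d=(M1−M0)/(6·2)=-7/32, b=Δ0−h0·(2M0+M1)/6=31/8
seg 1: a=4, c=M1/2=-21/16, d=(M2−M1)/(6·2)=7/32, b=Δ1−h1·(2M1+M2)/6=5/4
t_q=7/2 → seg 1, τ=3/2; S=4+5/4·τ+-21/16·τ²+7/32·τ³=937/256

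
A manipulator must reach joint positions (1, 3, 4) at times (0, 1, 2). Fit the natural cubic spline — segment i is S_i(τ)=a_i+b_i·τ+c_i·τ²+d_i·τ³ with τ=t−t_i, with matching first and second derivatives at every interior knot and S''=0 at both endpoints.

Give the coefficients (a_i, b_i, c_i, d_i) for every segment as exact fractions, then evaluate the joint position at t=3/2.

  seg 0: a=1 b=9/4 c=0 d=-1/4
  seg 1: a=3 b=3/2 c=-3/4 d=1/4
S(3/2) = 115/32

Δ: Δ0=2, Δ1=1
row 1: diag=4, rhs=-6; c'=1/4, d'=-3/2
back: M1=-3/2
M: M0=0, M1=-3/2, M2=0
seg 0: a=1, c=M0/2=0, d=(M1−M0)/(6·1)=-1/4, b=Δ0−h0·(2M0+M1)/6=9/4
seg 1: a=3, c=M1/2=-3/4, d=(M2−M1)/(6·1)=1/4, b=Δ1−h1·(2M1+M2)/6=3/2
t_q=3/2 → seg 1, τ=1/2; S=3+3/2·τ+-3/4·τ²+1/4·τ³=115/32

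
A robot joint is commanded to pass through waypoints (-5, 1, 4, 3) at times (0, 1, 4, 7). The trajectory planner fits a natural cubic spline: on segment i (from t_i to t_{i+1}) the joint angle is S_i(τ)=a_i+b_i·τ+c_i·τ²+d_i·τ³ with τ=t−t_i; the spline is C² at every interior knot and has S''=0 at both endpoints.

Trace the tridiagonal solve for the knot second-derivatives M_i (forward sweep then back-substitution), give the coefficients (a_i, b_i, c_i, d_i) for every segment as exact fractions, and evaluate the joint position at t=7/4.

  seg 0: a=-5 b=578/87 c=0 d=-56/87
  seg 1: a=1 b=410/87 c=-56/29 d=181/783
  seg 2: a=4 b=-55/87 c=13/87 d=-13/783
S(7/4) = 6581/1856

Δ: Δ0=6, Δ1=1, Δ2=-1/3
row 1: diag=8, rhs=-30; c'=3/8, d'=-15/4
row 2: denom=12−3·3/8=87/8; d'=(-8−3·-15/4)/(87/8)=26/87
back: M2=26/87
back: M1=-15/4−3/8·26/87=-112/29
M: M0=0, M1=-112/29, M2=26/87, M3=0
seg 0: a=-5, c=M0/2=0, d=(M1−M0)/(6·1)=-56/87, b=Δ0−h0·(2M0+M1)/6=578/87
seg 1: a=1, c=M1/2=-56/29, d=(M2−M1)/(6·3)=181/783, b=Δ1−h1·(2M1+M2)/6=410/87
seg 2: a=4, c=M2/2=13/87, d=(M3−M2)/(6·3)=-13/783, b=Δ2−h2·(2M2+M3)/6=-55/87
t_q=7/4 → seg 1, τ=3/4; S=1+410/87·τ+-56/29·τ²+181/783·τ³=6581/1856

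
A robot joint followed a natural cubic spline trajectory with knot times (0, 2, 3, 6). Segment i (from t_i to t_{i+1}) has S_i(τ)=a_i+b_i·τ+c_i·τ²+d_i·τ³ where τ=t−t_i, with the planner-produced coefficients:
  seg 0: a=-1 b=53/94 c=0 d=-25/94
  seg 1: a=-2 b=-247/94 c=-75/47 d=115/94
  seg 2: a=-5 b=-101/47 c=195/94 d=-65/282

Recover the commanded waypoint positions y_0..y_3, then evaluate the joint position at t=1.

y_0 = S_0(0) = a_0 = -1
y_1 = S_1(0) = a_1 = -2
y_2 = S_2(0) = a_2 = -5
y_3 = S_2(3) = 1
t_q=1 is in segment 0 (τ=1); S_0(τ)=-33/47

y_0=-1 y_1=-2 y_2=-5 y_3=1
S(1) = -33/47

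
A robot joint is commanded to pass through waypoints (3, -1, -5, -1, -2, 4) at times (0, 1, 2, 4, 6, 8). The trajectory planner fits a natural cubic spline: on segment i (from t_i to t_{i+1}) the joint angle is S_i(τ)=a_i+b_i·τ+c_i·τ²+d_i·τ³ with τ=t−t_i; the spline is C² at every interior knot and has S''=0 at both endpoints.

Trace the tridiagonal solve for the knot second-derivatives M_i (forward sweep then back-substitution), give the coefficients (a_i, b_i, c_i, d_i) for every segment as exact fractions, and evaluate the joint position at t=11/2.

  seg 0: a=3 b=-2297/626 c=0 d=-207/626
  seg 1: a=-1 b=-1459/313 c=-621/626 d=1035/626
  seg 2: a=-5 b=-1055/626 c=1242/313 d=-2661/2504
  seg 3: a=-1 b=449/313 c=-3015/1252 d=451/626
  seg 4: a=-2 b=140/313 c=2397/1252 d=-799/2504
S(11/2) = -4595/2504

Δ: Δ0=-4, Δ1=-4, Δ2=2, Δ3=-1/2, Δ4=3
row 1: diag=4, rhs=0; c'=1/4, d'=0
row 2: denom=6−1·1/4=23/4; d'=(36−1·0)/(23/4)=144/23
row 3: denom=8−2·8/23=168/23; d'=(-15−2·144/23)/(168/23)=-211/56
row 4: denom=8−2·23/84=313/42; d'=(21−2·-211/56)/(313/42)=2397/626
back: M4=2397/626
back: M3=-211/56−23/84·2397/626=-3015/626
back: M2=144/23−8/23·-3015/626=2484/313
back: M1=0−1/4·2484/313=-621/313
M: M0=0, M1=-621/313, M2=2484/313, M3=-3015/626, M4=2397/626, M5=0
seg 0: a=3, c=M0/2=0, d=(M1−M0)/(6·1)=-207/626, b=Δ0−h0·(2M0+M1)/6=-2297/626
seg 1: a=-1, c=M1/2=-621/626, d=(M2−M1)/(6·1)=1035/626, b=Δ1−h1·(2M1+M2)/6=-1459/313
seg 2: a=-5, c=M2/2=1242/313, d=(M3−M2)/(6·2)=-2661/2504, b=Δ2−h2·(2M2+M3)/6=-1055/626
seg 3: a=-1, c=M3/2=-3015/1252, d=(M4−M3)/(6·2)=451/626, b=Δ3−h3·(2M3+M4)/6=449/313
seg 4: a=-2, c=M4/2=2397/1252, d=(M5−M4)/(6·2)=-799/2504, b=Δ4−h4·(2M4+M5)/6=140/313
t_q=11/2 → seg 3, τ=3/2; S=-1+449/313·τ+-3015/1252·τ²+451/626·τ³=-4595/2504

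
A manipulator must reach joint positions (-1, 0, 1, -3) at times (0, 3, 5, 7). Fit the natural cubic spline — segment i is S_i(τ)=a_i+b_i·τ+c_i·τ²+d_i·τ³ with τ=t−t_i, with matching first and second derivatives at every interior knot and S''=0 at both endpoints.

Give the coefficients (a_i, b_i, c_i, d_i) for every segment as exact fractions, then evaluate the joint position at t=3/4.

  seg 0: a=-1 b=1/12 c=0 d=1/36
  seg 1: a=0 b=5/6 c=1/4 d=-5/24
  seg 2: a=1 b=-2/3 c=-1 d=1/6
S(3/4) = -237/256

Δ: Δ0=1/3, Δ1=1/2, Δ2=-2
row 1: diag=10, rhs=1; c'=1/5, d'=1/10
row 2: denom=8−2·1/5=38/5; d'=(-15−2·1/10)/(38/5)=-2
back: M2=-2
back: M1=1/10−1/5·-2=1/2
M: M0=0, M1=1/2, M2=-2, M3=0
seg 0: a=-1, c=M0/2=0, d=(M1−M0)/(6·3)=1/36, b=Δ0−h0·(2M0+M1)/6=1/12
seg 1: a=0, c=M1/2=1/4, d=(M2−M1)/(6·2)=-5/24, b=Δ1−h1·(2M1+M2)/6=5/6
seg 2: a=1, c=M2/2=-1, d=(M3−M2)/(6·2)=1/6, b=Δ2−h2·(2M2+M3)/6=-2/3
t_q=3/4 → seg 0, τ=3/4; S=-1+1/12·τ+0·τ²+1/36·τ³=-237/256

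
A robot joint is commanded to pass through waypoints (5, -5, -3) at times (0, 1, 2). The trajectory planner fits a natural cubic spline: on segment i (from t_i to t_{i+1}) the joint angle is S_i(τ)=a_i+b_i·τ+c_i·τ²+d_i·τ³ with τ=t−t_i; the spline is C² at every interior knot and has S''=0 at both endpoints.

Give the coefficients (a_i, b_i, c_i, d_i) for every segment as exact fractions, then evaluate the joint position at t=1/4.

Δ: Δ0=-10, Δ1=2
row 1: diag=4, rhs=72; c'=1/4, d'=18
back: M1=18
M: M0=0, M1=18, M2=0
seg 0: a=5, c=M0/2=0, d=(M1−M0)/(6·1)=3, b=Δ0−h0·(2M0+M1)/6=-13
seg 1: a=-5, c=M1/2=9, d=(M2−M1)/(6·1)=-3, b=Δ1−h1·(2M1+M2)/6=-4
t_q=1/4 → seg 0, τ=1/4; S=5+-13·τ+0·τ²+3·τ³=115/64

  seg 0: a=5 b=-13 c=0 d=3
  seg 1: a=-5 b=-4 c=9 d=-3
S(1/4) = 115/64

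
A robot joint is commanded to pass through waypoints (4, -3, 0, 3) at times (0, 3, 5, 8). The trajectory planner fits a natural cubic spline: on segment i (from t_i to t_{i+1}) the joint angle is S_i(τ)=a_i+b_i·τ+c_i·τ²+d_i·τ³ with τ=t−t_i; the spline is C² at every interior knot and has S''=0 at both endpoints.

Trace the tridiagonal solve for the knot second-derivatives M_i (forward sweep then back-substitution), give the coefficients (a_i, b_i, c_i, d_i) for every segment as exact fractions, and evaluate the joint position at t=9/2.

  seg 0: a=4 b=-57/16 c=0 d=59/432
  seg 1: a=-3 b=1/8 c=59/48 d=-13/48
  seg 2: a=0 b=43/24 c=-19/48 d=19/432
S(9/2) = -123/128

Δ: Δ0=-7/3, Δ1=3/2, Δ2=1
row 1: diag=10, rhs=23; c'=1/5, d'=23/10
row 2: denom=10−2·1/5=48/5; d'=(-3−2·23/10)/(48/5)=-19/24
back: M2=-19/24
back: M1=23/10−1/5·-19/24=59/24
M: M0=0, M1=59/24, M2=-19/24, M3=0
seg 0: a=4, c=M0/2=0, d=(M1−M0)/(6·3)=59/432, b=Δ0−h0·(2M0+M1)/6=-57/16
seg 1: a=-3, c=M1/2=59/48, d=(M2−M1)/(6·2)=-13/48, b=Δ1−h1·(2M1+M2)/6=1/8
seg 2: a=0, c=M2/2=-19/48, d=(M3−M2)/(6·3)=19/432, b=Δ2−h2·(2M2+M3)/6=43/24
t_q=9/2 → seg 1, τ=3/2; S=-3+1/8·τ+59/48·τ²+-13/48·τ³=-123/128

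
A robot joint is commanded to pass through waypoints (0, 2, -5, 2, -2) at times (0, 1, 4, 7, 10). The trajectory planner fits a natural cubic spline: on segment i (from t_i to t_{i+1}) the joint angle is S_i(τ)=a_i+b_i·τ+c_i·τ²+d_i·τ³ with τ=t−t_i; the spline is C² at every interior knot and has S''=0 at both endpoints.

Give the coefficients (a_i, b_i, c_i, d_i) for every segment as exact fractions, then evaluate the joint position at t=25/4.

Δ: Δ0=2, Δ1=-7/3, Δ2=7/3, Δ3=-4/3
row 1: diag=8, rhs=-26; c'=3/8, d'=-13/4
row 2: denom=12−3·3/8=87/8; d'=(28−3·-13/4)/(87/8)=302/87
row 3: denom=12−3·8/29=324/29; d'=(-22−3·302/87)/(324/29)=-235/81
back: M3=-235/81
back: M2=302/87−8/29·-235/81=346/81
back: M1=-13/4−3/8·346/81=-131/27
M: M0=0, M1=-131/27, M2=346/81, M3=-235/81, M4=0
seg 0: a=0, c=M0/2=0, d=(M1−M0)/(6·1)=-131/162, b=Δ0−h0·(2M0+M1)/6=455/162
seg 1: a=2, c=M1/2=-131/54, d=(M2−M1)/(6·3)=739/1458, b=Δ1−h1·(2M1+M2)/6=31/81
seg 2: a=-5, c=M2/2=173/81, d=(M3−M2)/(6·3)=-581/1458, b=Δ2−h2·(2M2+M3)/6=-79/162
seg 3: a=2, c=M3/2=-235/162, d=(M4−M3)/(6·3)=235/1458, b=Δ3−h3·(2M3+M4)/6=127/81
t_q=25/4 → seg 2, τ=9/4; S=-5+-79/162·τ+173/81·τ²+-581/1458·τ³=203/1152

  seg 0: a=0 b=455/162 c=0 d=-131/162
  seg 1: a=2 b=31/81 c=-131/54 d=739/1458
  seg 2: a=-5 b=-79/162 c=173/81 d=-581/1458
  seg 3: a=2 b=127/81 c=-235/162 d=235/1458
S(25/4) = 203/1152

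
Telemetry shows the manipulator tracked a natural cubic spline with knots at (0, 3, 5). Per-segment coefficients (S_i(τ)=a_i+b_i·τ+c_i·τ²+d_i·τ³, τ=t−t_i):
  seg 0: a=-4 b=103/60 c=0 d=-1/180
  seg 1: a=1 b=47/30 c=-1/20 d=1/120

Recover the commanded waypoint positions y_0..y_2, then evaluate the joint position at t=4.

y_0=-4 y_1=1 y_2=4
S(4) = 101/40

y_0 = S_0(0) = a_0 = -4
y_1 = S_1(0) = a_1 = 1
y_2 = S_1(2) = 4
t_q=4 is in segment 1 (τ=1); S_1(τ)=101/40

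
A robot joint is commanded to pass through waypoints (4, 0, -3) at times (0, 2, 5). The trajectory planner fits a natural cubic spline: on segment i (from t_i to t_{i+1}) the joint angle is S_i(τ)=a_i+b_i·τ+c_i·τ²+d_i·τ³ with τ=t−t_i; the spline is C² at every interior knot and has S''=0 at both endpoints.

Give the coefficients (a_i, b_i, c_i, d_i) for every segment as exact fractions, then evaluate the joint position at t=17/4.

  seg 0: a=4 b=-11/5 c=0 d=1/20
  seg 1: a=0 b=-8/5 c=3/10 d=-1/30
S(17/4) = -315/128

Δ: Δ0=-2, Δ1=-1
row 1: diag=10, rhs=6; c'=3/10, d'=3/5
back: M1=3/5
M: M0=0, M1=3/5, M2=0
seg 0: a=4, c=M0/2=0, d=(M1−M0)/(6·2)=1/20, b=Δ0−h0·(2M0+M1)/6=-11/5
seg 1: a=0, c=M1/2=3/10, d=(M2−M1)/(6·3)=-1/30, b=Δ1−h1·(2M1+M2)/6=-8/5
t_q=17/4 → seg 1, τ=9/4; S=0+-8/5·τ+3/10·τ²+-1/30·τ³=-315/128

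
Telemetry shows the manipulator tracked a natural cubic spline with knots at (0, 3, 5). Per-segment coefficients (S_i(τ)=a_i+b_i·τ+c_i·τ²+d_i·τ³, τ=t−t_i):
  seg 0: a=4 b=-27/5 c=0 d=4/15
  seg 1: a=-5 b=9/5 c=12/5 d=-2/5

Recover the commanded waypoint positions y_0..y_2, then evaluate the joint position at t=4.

y_0=4 y_1=-5 y_2=5
S(4) = -6/5

y_0 = S_0(0) = a_0 = 4
y_1 = S_1(0) = a_1 = -5
y_2 = S_1(2) = 5
t_q=4 is in segment 1 (τ=1); S_1(τ)=-6/5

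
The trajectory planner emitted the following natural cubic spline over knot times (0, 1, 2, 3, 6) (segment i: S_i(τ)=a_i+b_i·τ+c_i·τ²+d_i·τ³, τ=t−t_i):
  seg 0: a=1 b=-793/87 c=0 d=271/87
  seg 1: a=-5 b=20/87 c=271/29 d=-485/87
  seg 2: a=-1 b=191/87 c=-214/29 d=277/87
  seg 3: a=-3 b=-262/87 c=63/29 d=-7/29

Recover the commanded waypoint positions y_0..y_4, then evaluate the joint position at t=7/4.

y_0=1 y_1=-5 y_2=-1 y_3=-3 y_4=1
S(7/4) = -3569/1856

y_0 = S_0(0) = a_0 = 1
y_1 = S_1(0) = a_1 = -5
y_2 = S_2(0) = a_2 = -1
y_3 = S_3(0) = a_3 = -3
y_4 = S_3(3) = 1
t_q=7/4 is in segment 1 (τ=3/4); S_1(τ)=-3569/1856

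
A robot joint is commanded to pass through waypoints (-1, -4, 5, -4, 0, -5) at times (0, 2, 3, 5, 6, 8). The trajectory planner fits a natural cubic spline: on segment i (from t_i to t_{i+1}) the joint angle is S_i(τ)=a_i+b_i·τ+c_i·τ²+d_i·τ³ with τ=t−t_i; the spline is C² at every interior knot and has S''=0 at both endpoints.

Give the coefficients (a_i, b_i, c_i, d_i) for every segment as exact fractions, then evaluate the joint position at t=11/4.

  seg 0: a=-1 b=-13405/2162 c=0 d=5081/4324
  seg 1: a=-4 b=17081/2162 c=15243/2162 d=-6433/1081
  seg 2: a=5 b=8969/2162 c=-23355/2162 d=149/46
  seg 3: a=-4 b=-415/2162 c=18663/2162 d=-4800/1081
  seg 4: a=0 b=8111/2162 c=-10137/2162 d=3379/4324
S(11/4) = 233891/69184

Δ: Δ0=-3/2, Δ1=9, Δ2=-9/2, Δ3=4, Δ4=-5/2
row 1: diag=6, rhs=63; c'=1/6, d'=21/2
row 2: denom=6−1·1/6=35/6; d'=(-81−1·21/2)/(35/6)=-549/35
row 3: denom=6−2·12/35=186/35; d'=(51−2·-549/35)/(186/35)=31/2
row 4: denom=6−1·35/186=1081/186; d'=(-39−1·31/2)/(1081/186)=-10137/1081
back: M4=-10137/1081
back: M3=31/2−35/186·-10137/1081=18663/1081
back: M2=-549/35−12/35·18663/1081=-23355/1081
back: M1=21/2−1/6·-23355/1081=15243/1081
M: M0=0, M1=15243/1081, M2=-23355/1081, M3=18663/1081, M4=-10137/1081, M5=0
seg 0: a=-1, c=M0/2=0, d=(M1−M0)/(6·2)=5081/4324, b=Δ0−h0·(2M0+M1)/6=-13405/2162
seg 1: a=-4, c=M1/2=15243/2162, d=(M2−M1)/(6·1)=-6433/1081, b=Δ1−h1·(2M1+M2)/6=17081/2162
seg 2: a=5, c=M2/2=-23355/2162, d=(M3−M2)/(6·2)=149/46, b=Δ2−h2·(2M2+M3)/6=8969/2162
seg 3: a=-4, c=M3/2=18663/2162, d=(M4−M3)/(6·1)=-4800/1081, b=Δ3−h3·(2M3+M4)/6=-415/2162
seg 4: a=0, c=M4/2=-10137/2162, d=(M5−M4)/(6·2)=3379/4324, b=Δ4−h4·(2M4+M5)/6=8111/2162
t_q=11/4 → seg 1, τ=3/4; S=-4+17081/2162·τ+15243/2162·τ²+-6433/1081·τ³=233891/69184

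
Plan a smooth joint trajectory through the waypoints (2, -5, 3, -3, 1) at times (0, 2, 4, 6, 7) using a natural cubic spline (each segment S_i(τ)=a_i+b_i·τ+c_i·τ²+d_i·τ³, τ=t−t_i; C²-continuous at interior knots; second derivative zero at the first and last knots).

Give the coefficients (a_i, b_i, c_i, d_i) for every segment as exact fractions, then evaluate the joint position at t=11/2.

Δ: Δ0=-7/2, Δ1=4, Δ2=-3, Δ3=4
row 1: diag=8, rhs=45; c'=1/4, d'=45/8
row 2: denom=8−2·1/4=15/2; d'=(-42−2·45/8)/(15/2)=-71/10
row 3: denom=6−2·4/15=82/15; d'=(42−2·-71/10)/(82/15)=843/82
back: M3=843/82
back: M2=-71/10−4/15·843/82=-807/82
back: M1=45/8−1/4·-807/82=663/82
M: M0=0, M1=663/82, M2=-807/82, M3=843/82, M4=0
seg 0: a=2, c=M0/2=0, d=(M1−M0)/(6·2)=221/328, b=Δ0−h0·(2M0+M1)/6=-254/41
seg 1: a=-5, c=M1/2=663/164, d=(M2−M1)/(6·2)=-245/164, b=Δ1−h1·(2M1+M2)/6=155/82
seg 2: a=3, c=M2/2=-807/164, d=(M3−M2)/(6·2)=275/164, b=Δ2−h2·(2M2+M3)/6=11/82
seg 3: a=-3, c=M3/2=843/164, d=(M4−M3)/(6·1)=-281/164, b=Δ3−h3·(2M3+M4)/6=47/82
t_q=11/2 → seg 2, τ=3/2; S=3+11/82·τ+-807/164·τ²+275/164·τ³=-2901/1312

  seg 0: a=2 b=-254/41 c=0 d=221/328
  seg 1: a=-5 b=155/82 c=663/164 d=-245/164
  seg 2: a=3 b=11/82 c=-807/164 d=275/164
  seg 3: a=-3 b=47/82 c=843/164 d=-281/164
S(11/2) = -2901/1312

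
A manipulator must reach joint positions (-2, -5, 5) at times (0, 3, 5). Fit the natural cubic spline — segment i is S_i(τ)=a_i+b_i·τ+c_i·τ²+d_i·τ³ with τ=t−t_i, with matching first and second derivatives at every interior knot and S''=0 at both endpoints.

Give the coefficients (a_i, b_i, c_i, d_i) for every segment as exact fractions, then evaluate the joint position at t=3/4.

  seg 0: a=-2 b=-14/5 c=0 d=1/5
  seg 1: a=-5 b=13/5 c=9/5 d=-3/10
S(3/4) = -257/64

Δ: Δ0=-1, Δ1=5
row 1: diag=10, rhs=36; c'=1/5, d'=18/5
back: M1=18/5
M: M0=0, M1=18/5, M2=0
seg 0: a=-2, c=M0/2=0, d=(M1−M0)/(6·3)=1/5, b=Δ0−h0·(2M0+M1)/6=-14/5
seg 1: a=-5, c=M1/2=9/5, d=(M2−M1)/(6·2)=-3/10, b=Δ1−h1·(2M1+M2)/6=13/5
t_q=3/4 → seg 0, τ=3/4; S=-2+-14/5·τ+0·τ²+1/5·τ³=-257/64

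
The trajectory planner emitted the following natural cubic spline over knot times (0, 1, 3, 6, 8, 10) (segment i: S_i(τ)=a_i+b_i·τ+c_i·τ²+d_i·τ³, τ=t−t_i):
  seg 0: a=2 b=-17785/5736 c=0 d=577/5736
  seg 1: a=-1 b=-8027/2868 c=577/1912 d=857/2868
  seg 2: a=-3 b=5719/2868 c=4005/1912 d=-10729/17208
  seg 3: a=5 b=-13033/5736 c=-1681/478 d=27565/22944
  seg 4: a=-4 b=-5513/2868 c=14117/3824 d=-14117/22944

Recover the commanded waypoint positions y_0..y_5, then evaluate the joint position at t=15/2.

y_0=2 y_1=-1 y_2=-3 y_3=5 y_4=-4 y_5=2
S(15/2) = -138651/61184

y_0 = S_0(0) = a_0 = 2
y_1 = S_1(0) = a_1 = -1
y_2 = S_2(0) = a_2 = -3
y_3 = S_3(0) = a_3 = 5
y_4 = S_4(0) = a_4 = -4
y_5 = S_4(2) = 2
t_q=15/2 is in segment 3 (τ=3/2); S_3(τ)=-138651/61184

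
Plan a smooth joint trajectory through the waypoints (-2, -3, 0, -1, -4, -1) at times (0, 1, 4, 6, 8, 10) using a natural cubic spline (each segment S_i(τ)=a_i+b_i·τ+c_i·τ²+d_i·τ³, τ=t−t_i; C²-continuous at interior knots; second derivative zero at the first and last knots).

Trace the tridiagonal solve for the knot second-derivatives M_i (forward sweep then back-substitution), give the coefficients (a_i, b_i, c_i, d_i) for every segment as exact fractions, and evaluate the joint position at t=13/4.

Δ: Δ0=-1, Δ1=1, Δ2=-1/2, Δ3=-3/2, Δ4=3/2
row 1: diag=8, rhs=12; c'=3/8, d'=3/2
row 2: denom=10−3·3/8=71/8; d'=(-9−3·3/2)/(71/8)=-108/71
row 3: denom=8−2·16/71=536/71; d'=(-6−2·-108/71)/(536/71)=-105/268
row 4: denom=8−2·71/268=1001/134; d'=(18−2·-105/268)/(1001/134)=2517/1001
back: M4=2517/1001
back: M3=-105/268−71/268·2517/1001=-1059/1001
back: M2=-108/71−16/71·-1059/1001=-1284/1001
back: M1=3/2−3/8·-1284/1001=1983/1001
M: M0=0, M1=1983/1001, M2=-1284/1001, M3=-1059/1001, M4=2517/1001, M5=0
seg 0: a=-2, c=M0/2=0, d=(M1−M0)/(6·1)=661/2002, b=Δ0−h0·(2M0+M1)/6=-2663/2002
seg 1: a=-3, c=M1/2=1983/2002, d=(M2−M1)/(6·3)=-33/182, b=Δ1−h1·(2M1+M2)/6=-340/1001
seg 2: a=0, c=M2/2=-642/1001, d=(M3−M2)/(6·2)=75/4004, b=Δ2−h2·(2M2+M3)/6=109/154
seg 3: a=-1, c=M3/2=-1059/2002, d=(M4−M3)/(6·2)=298/1001, b=Δ3−h3·(2M3+M4)/6=-467/286
seg 4: a=-4, c=M4/2=2517/2002, d=(M5−M4)/(6·2)=-839/4004, b=Δ4−h4·(2M4+M5)/6=-353/2002
t_q=13/4 → seg 1, τ=9/4; S=-3+-340/1001·τ+1983/2002·τ²+-33/182·τ³=-104439/128128

  seg 0: a=-2 b=-2663/2002 c=0 d=661/2002
  seg 1: a=-3 b=-340/1001 c=1983/2002 d=-33/182
  seg 2: a=0 b=109/154 c=-642/1001 d=75/4004
  seg 3: a=-1 b=-467/286 c=-1059/2002 d=298/1001
  seg 4: a=-4 b=-353/2002 c=2517/2002 d=-839/4004
S(13/4) = -104439/128128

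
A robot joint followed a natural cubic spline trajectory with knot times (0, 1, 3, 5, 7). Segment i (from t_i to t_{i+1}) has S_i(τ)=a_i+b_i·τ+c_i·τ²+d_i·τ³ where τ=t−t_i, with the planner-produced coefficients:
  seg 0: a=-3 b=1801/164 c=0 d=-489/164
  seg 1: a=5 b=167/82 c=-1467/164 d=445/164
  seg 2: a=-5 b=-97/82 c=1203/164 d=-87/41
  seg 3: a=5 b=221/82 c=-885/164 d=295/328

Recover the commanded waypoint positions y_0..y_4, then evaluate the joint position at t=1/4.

y_0=-3 y_1=5 y_2=-5 y_3=5 y_4=-4
S(1/4) = -3161/10496

y_0 = S_0(0) = a_0 = -3
y_1 = S_1(0) = a_1 = 5
y_2 = S_2(0) = a_2 = -5
y_3 = S_3(0) = a_3 = 5
y_4 = S_3(2) = -4
t_q=1/4 is in segment 0 (τ=1/4); S_0(τ)=-3161/10496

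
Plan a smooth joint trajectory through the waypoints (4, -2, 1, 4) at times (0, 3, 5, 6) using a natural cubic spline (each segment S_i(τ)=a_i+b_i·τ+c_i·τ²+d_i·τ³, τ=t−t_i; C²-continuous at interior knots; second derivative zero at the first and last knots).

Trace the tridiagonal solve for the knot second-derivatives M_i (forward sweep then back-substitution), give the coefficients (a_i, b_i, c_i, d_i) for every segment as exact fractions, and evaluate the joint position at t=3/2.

Δ: Δ0=-2, Δ1=3/2, Δ2=3
row 1: diag=10, rhs=21; c'=1/5, d'=21/10
row 2: denom=6−2·1/5=28/5; d'=(9−2·21/10)/(28/5)=6/7
back: M2=6/7
back: M1=21/10−1/5·6/7=27/14
M: M0=0, M1=27/14, M2=6/7, M3=0
seg 0: a=4, c=M0/2=0, d=(M1−M0)/(6·3)=3/28, b=Δ0−h0·(2M0+M1)/6=-83/28
seg 1: a=-2, c=M1/2=27/28, d=(M2−M1)/(6·2)=-5/56, b=Δ1−h1·(2M1+M2)/6=-1/14
seg 2: a=1, c=M2/2=3/7, d=(M3−M2)/(6·1)=-1/7, b=Δ2−h2·(2M2+M3)/6=19/7
t_q=3/2 → seg 0, τ=3/2; S=4+-83/28·τ+0·τ²+3/28·τ³=-19/224

  seg 0: a=4 b=-83/28 c=0 d=3/28
  seg 1: a=-2 b=-1/14 c=27/28 d=-5/56
  seg 2: a=1 b=19/7 c=3/7 d=-1/7
S(3/2) = -19/224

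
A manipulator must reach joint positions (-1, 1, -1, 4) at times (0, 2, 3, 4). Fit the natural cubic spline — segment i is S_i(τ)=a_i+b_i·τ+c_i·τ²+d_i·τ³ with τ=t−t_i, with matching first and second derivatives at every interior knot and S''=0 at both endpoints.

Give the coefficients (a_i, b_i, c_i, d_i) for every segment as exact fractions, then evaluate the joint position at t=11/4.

Δ: Δ0=1, Δ1=-2, Δ2=5
row 1: diag=6, rhs=-18; c'=1/6, d'=-3
row 2: denom=4−1·1/6=23/6; d'=(42−1·-3)/(23/6)=270/23
back: M2=270/23
back: M1=-3−1/6·270/23=-114/23
M: M0=0, M1=-114/23, M2=270/23, M3=0
seg 0: a=-1, c=M0/2=0, d=(M1−M0)/(6·2)=-19/46, b=Δ0−h0·(2M0+M1)/6=61/23
seg 1: a=1, c=M1/2=-57/23, d=(M2−M1)/(6·1)=64/23, b=Δ1−h1·(2M1+M2)/6=-53/23
seg 2: a=-1, c=M2/2=135/23, d=(M3−M2)/(6·1)=-45/23, b=Δ2−h2·(2M2+M3)/6=25/23
t_q=11/4 → seg 1, τ=3/4; S=1+-53/23·τ+-57/23·τ²+64/23·τ³=-349/368

  seg 0: a=-1 b=61/23 c=0 d=-19/46
  seg 1: a=1 b=-53/23 c=-57/23 d=64/23
  seg 2: a=-1 b=25/23 c=135/23 d=-45/23
S(11/4) = -349/368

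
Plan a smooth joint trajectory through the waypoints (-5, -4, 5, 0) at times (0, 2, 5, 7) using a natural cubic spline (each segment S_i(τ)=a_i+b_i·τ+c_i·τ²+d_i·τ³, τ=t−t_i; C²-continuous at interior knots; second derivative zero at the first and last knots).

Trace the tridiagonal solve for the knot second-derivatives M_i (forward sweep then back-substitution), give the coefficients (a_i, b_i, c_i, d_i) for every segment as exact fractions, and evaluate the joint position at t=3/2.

Δ: Δ0=1/2, Δ1=3, Δ2=-5/2
row 1: diag=10, rhs=15; c'=3/10, d'=3/2
row 2: denom=10−3·3/10=91/10; d'=(-33−3·3/2)/(91/10)=-375/91
back: M2=-375/91
back: M1=3/2−3/10·-375/91=249/91
M: M0=0, M1=249/91, M2=-375/91, M3=0
seg 0: a=-5, c=M0/2=0, d=(M1−M0)/(6·2)=83/364, b=Δ0−h0·(2M0+M1)/6=-75/182
seg 1: a=-4, c=M1/2=249/182, d=(M2−M1)/(6·3)=-8/21, b=Δ1−h1·(2M1+M2)/6=423/182
seg 2: a=5, c=M2/2=-375/182, d=(M3−M2)/(6·2)=125/364, b=Δ2−h2·(2M2+M3)/6=45/182
t_q=3/2 → seg 0, τ=3/2; S=-5+-75/182·τ+0·τ²+83/364·τ³=-2017/416

  seg 0: a=-5 b=-75/182 c=0 d=83/364
  seg 1: a=-4 b=423/182 c=249/182 d=-8/21
  seg 2: a=5 b=45/182 c=-375/182 d=125/364
S(3/2) = -2017/416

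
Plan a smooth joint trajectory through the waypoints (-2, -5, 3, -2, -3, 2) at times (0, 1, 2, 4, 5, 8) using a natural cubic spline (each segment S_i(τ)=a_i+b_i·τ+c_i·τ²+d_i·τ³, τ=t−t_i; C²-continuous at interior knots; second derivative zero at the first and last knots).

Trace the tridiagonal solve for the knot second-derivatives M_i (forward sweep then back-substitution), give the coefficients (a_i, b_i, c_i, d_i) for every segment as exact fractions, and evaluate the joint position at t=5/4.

  seg 0: a=-2 b=-36727/5718 c=0 d=19573/5718
  seg 1: a=-5 b=10996/2859 c=19573/1906 d=-34967/5718
  seg 2: a=3 b=34529/5718 c=-7697/953 d=10885/5718
  seg 3: a=-2 b=-19579/5718 c=3188/953 d=-5267/5718
  seg 4: a=-3 b=1438/2859 c=1109/1906 d=-1109/17154
S(5/4) = -425993/121984

Δ: Δ0=-3, Δ1=8, Δ2=-5/2, Δ3=-1, Δ4=5/3
row 1: diag=4, rhs=66; c'=1/4, d'=33/2
row 2: denom=6−1·1/4=23/4; d'=(-63−1·33/2)/(23/4)=-318/23
row 3: denom=6−2·8/23=122/23; d'=(9−2·-318/23)/(122/23)=843/122
row 4: denom=8−1·23/122=953/122; d'=(16−1·843/122)/(953/122)=1109/953
back: M4=1109/953
back: M3=843/122−23/122·1109/953=6376/953
back: M2=-318/23−8/23·6376/953=-15394/953
back: M1=33/2−1/4·-15394/953=19573/953
M: M0=0, M1=19573/953, M2=-15394/953, M3=6376/953, M4=1109/953, M5=0
seg 0: a=-2, c=M0/2=0, d=(M1−M0)/(6·1)=19573/5718, b=Δ0−h0·(2M0+M1)/6=-36727/5718
seg 1: a=-5, c=M1/2=19573/1906, d=(M2−M1)/(6·1)=-34967/5718, b=Δ1−h1·(2M1+M2)/6=10996/2859
seg 2: a=3, c=M2/2=-7697/953, d=(M3−M2)/(6·2)=10885/5718, b=Δ2−h2·(2M2+M3)/6=34529/5718
seg 3: a=-2, c=M3/2=3188/953, d=(M4−M3)/(6·1)=-5267/5718, b=Δ3−h3·(2M3+M4)/6=-19579/5718
seg 4: a=-3, c=M4/2=1109/1906, d=(M5−M4)/(6·3)=-1109/17154, b=Δ4−h4·(2M4+M5)/6=1438/2859
t_q=5/4 → seg 1, τ=1/4; S=-5+10996/2859·τ+19573/1906·τ²+-34967/5718·τ³=-425993/121984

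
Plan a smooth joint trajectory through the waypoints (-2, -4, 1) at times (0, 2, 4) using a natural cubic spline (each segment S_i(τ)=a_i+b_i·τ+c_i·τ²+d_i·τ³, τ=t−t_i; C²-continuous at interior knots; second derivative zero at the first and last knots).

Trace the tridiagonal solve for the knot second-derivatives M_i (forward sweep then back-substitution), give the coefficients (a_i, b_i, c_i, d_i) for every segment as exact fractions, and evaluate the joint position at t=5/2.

Δ: Δ0=-1, Δ1=5/2
row 1: diag=8, rhs=21; c'=1/4, d'=21/8
back: M1=21/8
M: M0=0, M1=21/8, M2=0
seg 0: a=-2, c=M0/2=0, d=(M1−M0)/(6·2)=7/32, b=Δ0−h0·(2M0+M1)/6=-15/8
seg 1: a=-4, c=M1/2=21/16, d=(M2−M1)/(6·2)=-7/32, b=Δ1−h1·(2M1+M2)/6=3/4
t_q=5/2 → seg 1, τ=1/2; S=-4+3/4·τ+21/16·τ²+-7/32·τ³=-851/256

  seg 0: a=-2 b=-15/8 c=0 d=7/32
  seg 1: a=-4 b=3/4 c=21/16 d=-7/32
S(5/2) = -851/256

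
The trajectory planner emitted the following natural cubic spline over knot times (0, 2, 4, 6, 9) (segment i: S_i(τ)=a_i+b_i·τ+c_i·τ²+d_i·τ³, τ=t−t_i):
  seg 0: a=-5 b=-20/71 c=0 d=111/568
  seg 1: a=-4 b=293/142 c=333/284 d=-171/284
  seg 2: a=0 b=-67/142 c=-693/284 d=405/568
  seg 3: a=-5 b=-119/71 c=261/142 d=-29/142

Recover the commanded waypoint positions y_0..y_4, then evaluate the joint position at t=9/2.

y_0=-5 y_1=-4 y_2=0 y_3=-5 y_4=1
S(9/2) = -3439/4544

y_0 = S_0(0) = a_0 = -5
y_1 = S_1(0) = a_1 = -4
y_2 = S_2(0) = a_2 = 0
y_3 = S_3(0) = a_3 = -5
y_4 = S_3(3) = 1
t_q=9/2 is in segment 2 (τ=1/2); S_2(τ)=-3439/4544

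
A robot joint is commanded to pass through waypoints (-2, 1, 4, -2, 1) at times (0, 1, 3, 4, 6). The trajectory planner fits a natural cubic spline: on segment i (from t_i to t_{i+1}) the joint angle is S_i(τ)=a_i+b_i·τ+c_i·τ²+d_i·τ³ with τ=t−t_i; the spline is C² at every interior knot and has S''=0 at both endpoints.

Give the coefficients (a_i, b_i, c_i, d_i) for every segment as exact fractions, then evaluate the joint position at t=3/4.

  seg 0: a=-2 b=337/124 c=0 d=35/124
  seg 1: a=1 b=221/62 c=105/124 d=-233/248
  seg 2: a=4 b=-134/31 c=-297/62 d=193/62
  seg 3: a=-2 b=-283/62 c=141/31 d=-47/62
S(3/4) = 1249/7936

Δ: Δ0=3, Δ1=3/2, Δ2=-6, Δ3=3/2
row 1: diag=6, rhs=-9; c'=1/3, d'=-3/2
row 2: denom=6−2·1/3=16/3; d'=(-45−2·-3/2)/(16/3)=-63/8
row 3: denom=6−1·3/16=93/16; d'=(45−1·-63/8)/(93/16)=282/31
back: M3=282/31
back: M2=-63/8−3/16·282/31=-297/31
back: M1=-3/2−1/3·-297/31=105/62
M: M0=0, M1=105/62, M2=-297/31, M3=282/31, M4=0
seg 0: a=-2, c=M0/2=0, d=(M1−M0)/(6·1)=35/124, b=Δ0−h0·(2M0+M1)/6=337/124
seg 1: a=1, c=M1/2=105/124, d=(M2−M1)/(6·2)=-233/248, b=Δ1−h1·(2M1+M2)/6=221/62
seg 2: a=4, c=M2/2=-297/62, d=(M3−M2)/(6·1)=193/62, b=Δ2−h2·(2M2+M3)/6=-134/31
seg 3: a=-2, c=M3/2=141/31, d=(M4−M3)/(6·2)=-47/62, b=Δ3−h3·(2M3+M4)/6=-283/62
t_q=3/4 → seg 0, τ=3/4; S=-2+337/124·τ+0·τ²+35/124·τ³=1249/7936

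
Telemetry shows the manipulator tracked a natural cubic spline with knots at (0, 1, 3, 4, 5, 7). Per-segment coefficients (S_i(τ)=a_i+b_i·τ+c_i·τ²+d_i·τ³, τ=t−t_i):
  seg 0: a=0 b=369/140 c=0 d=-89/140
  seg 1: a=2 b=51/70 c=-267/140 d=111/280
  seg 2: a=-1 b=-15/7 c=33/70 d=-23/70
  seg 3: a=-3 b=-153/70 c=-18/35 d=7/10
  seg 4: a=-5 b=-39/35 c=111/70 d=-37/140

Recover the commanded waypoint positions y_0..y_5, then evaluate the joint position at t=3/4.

y_0=0 y_1=2 y_2=-1 y_3=-3 y_4=-5 y_5=-3
S(3/4) = 2187/1280

y_0 = S_0(0) = a_0 = 0
y_1 = S_1(0) = a_1 = 2
y_2 = S_2(0) = a_2 = -1
y_3 = S_3(0) = a_3 = -3
y_4 = S_4(0) = a_4 = -5
y_5 = S_4(2) = -3
t_q=3/4 is in segment 0 (τ=3/4); S_0(τ)=2187/1280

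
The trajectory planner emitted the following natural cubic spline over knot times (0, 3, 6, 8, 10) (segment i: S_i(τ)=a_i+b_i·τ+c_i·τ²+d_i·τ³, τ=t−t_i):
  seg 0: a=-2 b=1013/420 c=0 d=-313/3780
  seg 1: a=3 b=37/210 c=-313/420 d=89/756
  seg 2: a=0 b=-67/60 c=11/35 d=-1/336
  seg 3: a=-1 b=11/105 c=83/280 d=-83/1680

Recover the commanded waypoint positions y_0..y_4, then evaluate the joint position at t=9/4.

y_0 = S_0(0) = a_0 = -2
y_1 = S_1(0) = a_1 = 3
y_2 = S_2(0) = a_2 = 0
y_3 = S_3(0) = a_3 = -1
y_4 = S_3(2) = 0
t_q=9/4 is in segment 0 (τ=9/4); S_0(τ)=3179/1280

y_0=-2 y_1=3 y_2=0 y_3=-1 y_4=0
S(9/4) = 3179/1280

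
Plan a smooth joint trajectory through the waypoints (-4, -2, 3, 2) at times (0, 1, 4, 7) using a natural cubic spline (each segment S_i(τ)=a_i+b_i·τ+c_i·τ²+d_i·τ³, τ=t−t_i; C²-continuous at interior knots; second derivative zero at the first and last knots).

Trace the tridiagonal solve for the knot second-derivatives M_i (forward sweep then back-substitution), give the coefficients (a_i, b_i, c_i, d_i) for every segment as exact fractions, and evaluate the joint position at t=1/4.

Δ: Δ0=2, Δ1=5/3, Δ2=-1/3
row 1: diag=8, rhs=-2; c'=3/8, d'=-1/4
row 2: denom=12−3·3/8=87/8; d'=(-12−3·-1/4)/(87/8)=-30/29
back: M2=-30/29
back: M1=-1/4−3/8·-30/29=4/29
M: M0=0, M1=4/29, M2=-30/29, M3=0
seg 0: a=-4, c=M0/2=0, d=(M1−M0)/(6·1)=2/87, b=Δ0−h0·(2M0+M1)/6=172/87
seg 1: a=-2, c=M1/2=2/29, d=(M2−M1)/(6·3)=-17/261, b=Δ1−h1·(2M1+M2)/6=178/87
seg 2: a=3, c=M2/2=-15/29, d=(M3−M2)/(6·3)=5/87, b=Δ2−h2·(2M2+M3)/6=61/87
t_q=1/4 → seg 0, τ=1/4; S=-4+172/87·τ+0·τ²+2/87·τ³=-3253/928

  seg 0: a=-4 b=172/87 c=0 d=2/87
  seg 1: a=-2 b=178/87 c=2/29 d=-17/261
  seg 2: a=3 b=61/87 c=-15/29 d=5/87
S(1/4) = -3253/928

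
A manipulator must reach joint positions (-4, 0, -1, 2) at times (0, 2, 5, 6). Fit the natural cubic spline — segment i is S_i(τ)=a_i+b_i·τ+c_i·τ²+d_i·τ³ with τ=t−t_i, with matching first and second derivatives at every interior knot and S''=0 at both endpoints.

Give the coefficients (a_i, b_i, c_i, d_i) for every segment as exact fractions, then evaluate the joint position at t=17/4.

Δ: Δ0=2, Δ1=-1/3, Δ2=3
row 1: diag=10, rhs=-14; c'=3/10, d'=-7/5
row 2: denom=8−3·3/10=71/10; d'=(20−3·-7/5)/(71/10)=242/71
back: M2=242/71
back: M1=-7/5−3/10·242/71=-172/71
M: M0=0, M1=-172/71, M2=242/71, M3=0
seg 0: a=-4, c=M0/2=0, d=(M1−M0)/(6·2)=-43/213, b=Δ0−h0·(2M0+M1)/6=598/213
seg 1: a=0, c=M1/2=-86/71, d=(M2−M1)/(6·3)=23/71, b=Δ1−h1·(2M1+M2)/6=82/213
seg 2: a=-1, c=M2/2=121/71, d=(M3−M2)/(6·1)=-121/213, b=Δ2−h2·(2M2+M3)/6=397/213
t_q=17/4 → seg 1, τ=9/4; S=0+82/213·τ+-86/71·τ²+23/71·τ³=-7161/4544

  seg 0: a=-4 b=598/213 c=0 d=-43/213
  seg 1: a=0 b=82/213 c=-86/71 d=23/71
  seg 2: a=-1 b=397/213 c=121/71 d=-121/213
S(17/4) = -7161/4544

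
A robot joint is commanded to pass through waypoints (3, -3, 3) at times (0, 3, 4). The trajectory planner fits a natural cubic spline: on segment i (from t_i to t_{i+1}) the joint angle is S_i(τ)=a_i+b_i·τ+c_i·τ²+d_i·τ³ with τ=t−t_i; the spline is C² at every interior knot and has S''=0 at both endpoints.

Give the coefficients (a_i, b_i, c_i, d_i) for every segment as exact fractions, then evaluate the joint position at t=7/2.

  seg 0: a=3 b=-5 c=0 d=1/3
  seg 1: a=-3 b=4 c=3 d=-1
S(7/2) = -3/8

Δ: Δ0=-2, Δ1=6
row 1: diag=8, rhs=48; c'=1/8, d'=6
back: M1=6
M: M0=0, M1=6, M2=0
seg 0: a=3, c=M0/2=0, d=(M1−M0)/(6·3)=1/3, b=Δ0−h0·(2M0+M1)/6=-5
seg 1: a=-3, c=M1/2=3, d=(M2−M1)/(6·1)=-1, b=Δ1−h1·(2M1+M2)/6=4
t_q=7/2 → seg 1, τ=1/2; S=-3+4·τ+3·τ²+-1·τ³=-3/8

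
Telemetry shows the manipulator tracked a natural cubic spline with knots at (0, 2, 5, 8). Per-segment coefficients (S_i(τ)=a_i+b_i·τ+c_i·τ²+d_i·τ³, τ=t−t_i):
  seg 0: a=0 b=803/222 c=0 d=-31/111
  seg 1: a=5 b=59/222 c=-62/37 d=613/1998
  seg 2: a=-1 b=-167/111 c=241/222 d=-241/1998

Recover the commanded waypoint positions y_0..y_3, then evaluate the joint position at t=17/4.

y_0 = S_0(0) = a_0 = 0
y_1 = S_1(0) = a_1 = 5
y_2 = S_2(0) = a_2 = -1
y_3 = S_2(3) = 1
t_q=17/4 is in segment 1 (τ=9/4); S_1(τ)=2887/4736

y_0=0 y_1=5 y_2=-1 y_3=1
S(17/4) = 2887/4736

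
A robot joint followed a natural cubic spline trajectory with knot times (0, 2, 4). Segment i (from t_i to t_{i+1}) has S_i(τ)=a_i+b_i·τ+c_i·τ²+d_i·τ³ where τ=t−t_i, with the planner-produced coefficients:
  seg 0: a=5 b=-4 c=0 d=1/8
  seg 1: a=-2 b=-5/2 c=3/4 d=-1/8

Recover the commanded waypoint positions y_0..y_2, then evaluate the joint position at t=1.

y_0 = S_0(0) = a_0 = 5
y_1 = S_1(0) = a_1 = -2
y_2 = S_1(2) = -5
t_q=1 is in segment 0 (τ=1); S_0(τ)=9/8

y_0=5 y_1=-2 y_2=-5
S(1) = 9/8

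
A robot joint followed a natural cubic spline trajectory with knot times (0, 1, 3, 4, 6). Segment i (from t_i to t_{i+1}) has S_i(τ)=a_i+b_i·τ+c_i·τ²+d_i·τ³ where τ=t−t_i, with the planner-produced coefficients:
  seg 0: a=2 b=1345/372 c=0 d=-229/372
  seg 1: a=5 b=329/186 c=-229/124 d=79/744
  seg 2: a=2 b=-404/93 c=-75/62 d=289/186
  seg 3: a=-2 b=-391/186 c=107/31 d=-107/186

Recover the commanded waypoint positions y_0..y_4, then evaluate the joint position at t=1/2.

y_0=2 y_1=5 y_2=2 y_3=-2 y_4=3
S(1/2) = 3701/992

y_0 = S_0(0) = a_0 = 2
y_1 = S_1(0) = a_1 = 5
y_2 = S_2(0) = a_2 = 2
y_3 = S_3(0) = a_3 = -2
y_4 = S_3(2) = 3
t_q=1/2 is in segment 0 (τ=1/2); S_0(τ)=3701/992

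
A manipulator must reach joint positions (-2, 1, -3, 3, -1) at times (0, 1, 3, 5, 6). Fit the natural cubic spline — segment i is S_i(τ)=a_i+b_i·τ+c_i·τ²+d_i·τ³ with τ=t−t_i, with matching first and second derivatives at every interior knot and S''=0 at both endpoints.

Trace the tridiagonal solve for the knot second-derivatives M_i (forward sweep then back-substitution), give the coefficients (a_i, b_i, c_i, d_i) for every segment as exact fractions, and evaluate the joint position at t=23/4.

Δ: Δ0=3, Δ1=-2, Δ2=3, Δ3=-4
row 1: diag=6, rhs=-30; c'=1/3, d'=-5
row 2: denom=8−2·1/3=22/3; d'=(30−2·-5)/(22/3)=60/11
row 3: denom=6−2·3/11=60/11; d'=(-42−2·60/11)/(60/11)=-97/10
back: M3=-97/10
back: M2=60/11−3/11·-97/10=81/10
back: M1=-5−1/3·81/10=-77/10
M: M0=0, M1=-77/10, M2=81/10, M3=-97/10, M4=0
seg 0: a=-2, c=M0/2=0, d=(M1−M0)/(6·1)=-77/60, b=Δ0−h0·(2M0+M1)/6=257/60
seg 1: a=1, c=M1/2=-77/20, d=(M2−M1)/(6·2)=79/60, b=Δ1−h1·(2M1+M2)/6=13/30
seg 2: a=-3, c=M2/2=81/20, d=(M3−M2)/(6·2)=-89/60, b=Δ2−h2·(2M2+M3)/6=5/6
seg 3: a=3, c=M3/2=-97/20, d=(M4−M3)/(6·1)=97/60, b=Δ3−h3·(2M3+M4)/6=-23/30
t_q=23/4 → seg 3, τ=3/4; S=3+-23/30·τ+-97/20·τ²+97/60·τ³=97/256

  seg 0: a=-2 b=257/60 c=0 d=-77/60
  seg 1: a=1 b=13/30 c=-77/20 d=79/60
  seg 2: a=-3 b=5/6 c=81/20 d=-89/60
  seg 3: a=3 b=-23/30 c=-97/20 d=97/60
S(23/4) = 97/256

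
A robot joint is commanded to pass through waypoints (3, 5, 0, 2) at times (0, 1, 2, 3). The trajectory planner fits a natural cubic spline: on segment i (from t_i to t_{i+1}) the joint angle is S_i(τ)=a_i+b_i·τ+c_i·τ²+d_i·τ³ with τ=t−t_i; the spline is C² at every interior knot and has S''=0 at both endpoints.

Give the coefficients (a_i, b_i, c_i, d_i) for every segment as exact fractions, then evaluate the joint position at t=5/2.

  seg 0: a=3 b=13/3 c=0 d=-7/3
  seg 1: a=5 b=-8/3 c=-7 d=14/3
  seg 2: a=0 b=-8/3 c=7 d=-7/3
S(5/2) = 1/8

Δ: Δ0=2, Δ1=-5, Δ2=2
row 1: diag=4, rhs=-42; c'=1/4, d'=-21/2
row 2: denom=4−1·1/4=15/4; d'=(42−1·-21/2)/(15/4)=14
back: M2=14
back: M1=-21/2−1/4·14=-14
M: M0=0, M1=-14, M2=14, M3=0
seg 0: a=3, c=M0/2=0, d=(M1−M0)/(6·1)=-7/3, b=Δ0−h0·(2M0+M1)/6=13/3
seg 1: a=5, c=M1/2=-7, d=(M2−M1)/(6·1)=14/3, b=Δ1−h1·(2M1+M2)/6=-8/3
seg 2: a=0, c=M2/2=7, d=(M3−M2)/(6·1)=-7/3, b=Δ2−h2·(2M2+M3)/6=-8/3
t_q=5/2 → seg 2, τ=1/2; S=0+-8/3·τ+7·τ²+-7/3·τ³=1/8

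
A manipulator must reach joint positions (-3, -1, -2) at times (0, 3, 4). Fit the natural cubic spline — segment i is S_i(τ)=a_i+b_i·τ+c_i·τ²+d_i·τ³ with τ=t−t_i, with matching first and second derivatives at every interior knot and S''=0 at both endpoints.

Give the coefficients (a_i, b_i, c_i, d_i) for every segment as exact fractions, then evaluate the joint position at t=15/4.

  seg 0: a=-3 b=31/24 c=0 d=-5/72
  seg 1: a=-1 b=-7/12 c=-5/8 d=5/24
S(15/4) = -871/512

Δ: Δ0=2/3, Δ1=-1
row 1: diag=8, rhs=-10; c'=1/8, d'=-5/4
back: M1=-5/4
M: M0=0, M1=-5/4, M2=0
seg 0: a=-3, c=M0/2=0, d=(M1−M0)/(6·3)=-5/72, b=Δ0−h0·(2M0+M1)/6=31/24
seg 1: a=-1, c=M1/2=-5/8, d=(M2−M1)/(6·1)=5/24, b=Δ1−h1·(2M1+M2)/6=-7/12
t_q=15/4 → seg 1, τ=3/4; S=-1+-7/12·τ+-5/8·τ²+5/24·τ³=-871/512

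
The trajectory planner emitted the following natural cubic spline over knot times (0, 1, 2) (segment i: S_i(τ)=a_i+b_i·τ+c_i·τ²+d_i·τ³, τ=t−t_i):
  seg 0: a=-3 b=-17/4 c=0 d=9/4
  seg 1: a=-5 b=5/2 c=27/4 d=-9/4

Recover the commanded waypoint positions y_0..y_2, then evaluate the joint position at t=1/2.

y_0 = S_0(0) = a_0 = -3
y_1 = S_1(0) = a_1 = -5
y_2 = S_1(1) = 2
t_q=1/2 is in segment 0 (τ=1/2); S_0(τ)=-155/32

y_0=-3 y_1=-5 y_2=2
S(1/2) = -155/32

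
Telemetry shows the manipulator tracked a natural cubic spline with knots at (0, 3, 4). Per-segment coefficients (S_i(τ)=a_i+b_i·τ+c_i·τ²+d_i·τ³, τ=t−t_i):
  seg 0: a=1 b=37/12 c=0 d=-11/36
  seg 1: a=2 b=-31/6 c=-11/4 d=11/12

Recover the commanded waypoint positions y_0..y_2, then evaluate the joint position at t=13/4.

y_0=1 y_1=2 y_2=-5
S(13/4) = 141/256

y_0 = S_0(0) = a_0 = 1
y_1 = S_1(0) = a_1 = 2
y_2 = S_1(1) = -5
t_q=13/4 is in segment 1 (τ=1/4); S_1(τ)=141/256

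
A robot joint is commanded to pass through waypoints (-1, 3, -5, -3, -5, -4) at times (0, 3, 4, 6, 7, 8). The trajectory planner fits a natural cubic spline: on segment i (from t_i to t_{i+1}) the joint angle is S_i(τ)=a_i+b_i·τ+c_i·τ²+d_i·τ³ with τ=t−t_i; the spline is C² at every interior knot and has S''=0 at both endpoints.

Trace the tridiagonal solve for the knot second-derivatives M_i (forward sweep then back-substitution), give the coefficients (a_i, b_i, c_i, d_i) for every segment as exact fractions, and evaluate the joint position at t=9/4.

Δ: Δ0=4/3, Δ1=-8, Δ2=1, Δ3=-2, Δ4=1
row 1: diag=8, rhs=-56; c'=1/8, d'=-7
row 2: denom=6−1·1/8=47/8; d'=(54−1·-7)/(47/8)=488/47
row 3: denom=6−2·16/47=250/47; d'=(-18−2·488/47)/(250/47)=-911/125
row 4: denom=4−1·47/250=953/250; d'=(18−1·-911/125)/(953/250)=6322/953
back: M4=6322/953
back: M3=-911/125−47/250·6322/953=-8134/953
back: M2=488/47−16/47·-8134/953=12664/953
back: M1=-7−1/8·12664/953=-8254/953
M: M0=0, M1=-8254/953, M2=12664/953, M3=-8134/953, M4=6322/953, M5=0
seg 0: a=-1, c=M0/2=0, d=(M1−M0)/(6·3)=-4127/8577, b=Δ0−h0·(2M0+M1)/6=16193/2859
seg 1: a=3, c=M1/2=-4127/953, d=(M2−M1)/(6·1)=10459/2859, b=Δ1−h1·(2M1+M2)/6=-20950/2859
seg 2: a=-5, c=M2/2=6332/953, d=(M3−M2)/(6·2)=-10399/5718, b=Δ2−h2·(2M2+M3)/6=-14335/2859
seg 3: a=-3, c=M3/2=-4067/953, d=(M4−M3)/(6·1)=7228/2859, b=Δ3−h3·(2M3+M4)/6=-745/2859
seg 4: a=-5, c=M4/2=3161/953, d=(M5−M4)/(6·1)=-3161/2859, b=Δ4−h4·(2M4+M5)/6=-3463/2859
t_q=9/4 → seg 0, τ=9/4; S=-1+16193/2859·τ+0·τ²+-4127/8577·τ³=381985/60992

  seg 0: a=-1 b=16193/2859 c=0 d=-4127/8577
  seg 1: a=3 b=-20950/2859 c=-4127/953 d=10459/2859
  seg 2: a=-5 b=-14335/2859 c=6332/953 d=-10399/5718
  seg 3: a=-3 b=-745/2859 c=-4067/953 d=7228/2859
  seg 4: a=-5 b=-3463/2859 c=3161/953 d=-3161/2859
S(9/4) = 381985/60992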